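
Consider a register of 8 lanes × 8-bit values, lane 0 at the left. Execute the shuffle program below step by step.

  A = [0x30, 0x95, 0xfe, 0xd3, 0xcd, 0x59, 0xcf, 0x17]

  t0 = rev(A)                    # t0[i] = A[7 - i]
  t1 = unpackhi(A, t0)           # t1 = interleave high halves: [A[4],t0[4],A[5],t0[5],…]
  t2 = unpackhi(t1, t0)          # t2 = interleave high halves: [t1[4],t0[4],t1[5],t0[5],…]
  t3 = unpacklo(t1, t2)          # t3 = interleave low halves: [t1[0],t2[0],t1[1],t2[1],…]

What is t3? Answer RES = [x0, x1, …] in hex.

RES = [ 0xcd  0xcf  0xd3  0xd3  0x59  0x95  0xfe  0xfe ]

t0 = [0x17, 0xcf, 0x59, 0xcd, 0xd3, 0xfe, 0x95, 0x30]
t1 = [0xcd, 0xd3, 0x59, 0xfe, 0xcf, 0x95, 0x17, 0x30]
t2 = [0xcf, 0xd3, 0x95, 0xfe, 0x17, 0x95, 0x30, 0x30]
t3 = [0xcd, 0xcf, 0xd3, 0xd3, 0x59, 0x95, 0xfe, 0xfe]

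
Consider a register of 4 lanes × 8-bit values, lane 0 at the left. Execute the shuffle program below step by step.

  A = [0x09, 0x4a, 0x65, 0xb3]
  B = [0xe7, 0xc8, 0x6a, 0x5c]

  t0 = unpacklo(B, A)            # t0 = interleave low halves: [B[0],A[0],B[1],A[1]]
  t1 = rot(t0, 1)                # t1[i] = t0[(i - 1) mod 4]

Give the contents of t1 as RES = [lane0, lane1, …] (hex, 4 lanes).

→ t0 |e7|09|c8|4a|
→ t1 |4a|e7|09|c8|

RES = [ 0x4a  0xe7  0x09  0xc8 ]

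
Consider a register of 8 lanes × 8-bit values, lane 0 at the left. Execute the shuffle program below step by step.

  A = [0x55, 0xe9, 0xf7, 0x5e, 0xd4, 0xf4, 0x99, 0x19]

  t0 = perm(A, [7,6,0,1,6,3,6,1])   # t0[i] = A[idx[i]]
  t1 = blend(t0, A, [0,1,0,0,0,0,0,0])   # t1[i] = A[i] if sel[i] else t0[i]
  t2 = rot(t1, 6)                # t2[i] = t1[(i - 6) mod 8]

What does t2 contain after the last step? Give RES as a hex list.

t0 = [0x19, 0x99, 0x55, 0xe9, 0x99, 0x5e, 0x99, 0xe9]
t1 = [0x19, 0xe9, 0x55, 0xe9, 0x99, 0x5e, 0x99, 0xe9]
t2 = [0x55, 0xe9, 0x99, 0x5e, 0x99, 0xe9, 0x19, 0xe9]

RES = [0x55, 0xe9, 0x99, 0x5e, 0x99, 0xe9, 0x19, 0xe9]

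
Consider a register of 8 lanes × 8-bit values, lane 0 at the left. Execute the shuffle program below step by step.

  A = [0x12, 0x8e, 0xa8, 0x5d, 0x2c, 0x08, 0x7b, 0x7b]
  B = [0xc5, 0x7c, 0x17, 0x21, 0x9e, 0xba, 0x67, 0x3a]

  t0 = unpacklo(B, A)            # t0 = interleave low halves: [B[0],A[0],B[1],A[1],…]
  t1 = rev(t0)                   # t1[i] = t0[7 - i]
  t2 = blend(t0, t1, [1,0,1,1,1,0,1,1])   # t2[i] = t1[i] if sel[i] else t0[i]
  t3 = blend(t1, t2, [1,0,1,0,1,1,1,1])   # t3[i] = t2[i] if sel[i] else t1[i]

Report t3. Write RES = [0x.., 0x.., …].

t0 = [0xc5, 0x12, 0x7c, 0x8e, 0x17, 0xa8, 0x21, 0x5d]
t1 = [0x5d, 0x21, 0xa8, 0x17, 0x8e, 0x7c, 0x12, 0xc5]
t2 = [0x5d, 0x12, 0xa8, 0x17, 0x8e, 0xa8, 0x12, 0xc5]
t3 = [0x5d, 0x21, 0xa8, 0x17, 0x8e, 0xa8, 0x12, 0xc5]

RES = [0x5d, 0x21, 0xa8, 0x17, 0x8e, 0xa8, 0x12, 0xc5]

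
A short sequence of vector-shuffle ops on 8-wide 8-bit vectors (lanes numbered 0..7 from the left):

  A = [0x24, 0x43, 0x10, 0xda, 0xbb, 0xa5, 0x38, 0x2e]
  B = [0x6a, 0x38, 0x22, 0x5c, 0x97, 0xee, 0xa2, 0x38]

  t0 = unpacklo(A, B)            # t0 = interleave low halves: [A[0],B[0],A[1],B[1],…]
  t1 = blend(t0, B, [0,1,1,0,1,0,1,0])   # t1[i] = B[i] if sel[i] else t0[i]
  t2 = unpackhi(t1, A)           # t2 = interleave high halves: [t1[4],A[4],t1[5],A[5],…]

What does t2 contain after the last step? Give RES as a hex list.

RES = [ 0x97  0xbb  0x22  0xa5  0xa2  0x38  0x5c  0x2e ]

  t0: 24 6a 43 38 10 22 da 5c
  t1: 24 38 22 38 97 22 a2 5c
  t2: 97 bb 22 a5 a2 38 5c 2e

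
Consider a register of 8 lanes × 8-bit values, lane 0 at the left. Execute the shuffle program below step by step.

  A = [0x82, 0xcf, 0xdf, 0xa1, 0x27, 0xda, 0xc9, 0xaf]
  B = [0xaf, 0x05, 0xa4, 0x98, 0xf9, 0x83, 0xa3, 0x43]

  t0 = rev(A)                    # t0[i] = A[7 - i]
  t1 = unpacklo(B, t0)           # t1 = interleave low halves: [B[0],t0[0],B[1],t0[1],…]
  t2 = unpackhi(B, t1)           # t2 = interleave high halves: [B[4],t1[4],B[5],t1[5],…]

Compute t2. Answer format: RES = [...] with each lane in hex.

RES = [ 0xf9  0xa4  0x83  0xda  0xa3  0x98  0x43  0x27 ]

  t0: af c9 da 27 a1 df cf 82
  t1: af af 05 c9 a4 da 98 27
  t2: f9 a4 83 da a3 98 43 27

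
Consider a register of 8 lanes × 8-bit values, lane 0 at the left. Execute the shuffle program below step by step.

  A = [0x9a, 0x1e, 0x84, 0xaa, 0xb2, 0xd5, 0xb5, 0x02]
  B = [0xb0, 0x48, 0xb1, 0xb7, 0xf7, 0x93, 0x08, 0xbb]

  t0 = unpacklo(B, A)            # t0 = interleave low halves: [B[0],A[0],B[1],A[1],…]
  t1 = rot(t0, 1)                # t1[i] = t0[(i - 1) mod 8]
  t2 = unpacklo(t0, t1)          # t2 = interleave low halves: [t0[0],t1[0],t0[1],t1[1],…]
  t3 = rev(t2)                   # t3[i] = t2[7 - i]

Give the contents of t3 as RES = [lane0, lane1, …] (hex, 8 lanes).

RES = [ 0x48  0x1e  0x9a  0x48  0xb0  0x9a  0xaa  0xb0 ]

  t0: b0 9a 48 1e b1 84 b7 aa
  t1: aa b0 9a 48 1e b1 84 b7
  t2: b0 aa 9a b0 48 9a 1e 48
  t3: 48 1e 9a 48 b0 9a aa b0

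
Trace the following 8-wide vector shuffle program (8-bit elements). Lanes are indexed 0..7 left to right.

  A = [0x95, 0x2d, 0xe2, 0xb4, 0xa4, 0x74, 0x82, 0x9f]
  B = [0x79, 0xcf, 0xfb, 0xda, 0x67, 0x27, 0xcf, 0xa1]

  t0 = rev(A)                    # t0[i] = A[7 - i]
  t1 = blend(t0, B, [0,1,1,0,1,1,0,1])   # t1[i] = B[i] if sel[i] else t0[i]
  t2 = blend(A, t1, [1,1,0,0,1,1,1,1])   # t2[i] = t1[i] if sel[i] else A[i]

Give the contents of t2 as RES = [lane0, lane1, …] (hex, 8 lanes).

→ t0 |9f|82|74|a4|b4|e2|2d|95|
→ t1 |9f|cf|fb|a4|67|27|2d|a1|
→ t2 |9f|cf|e2|b4|67|27|2d|a1|

RES = [ 0x9f  0xcf  0xe2  0xb4  0x67  0x27  0x2d  0xa1 ]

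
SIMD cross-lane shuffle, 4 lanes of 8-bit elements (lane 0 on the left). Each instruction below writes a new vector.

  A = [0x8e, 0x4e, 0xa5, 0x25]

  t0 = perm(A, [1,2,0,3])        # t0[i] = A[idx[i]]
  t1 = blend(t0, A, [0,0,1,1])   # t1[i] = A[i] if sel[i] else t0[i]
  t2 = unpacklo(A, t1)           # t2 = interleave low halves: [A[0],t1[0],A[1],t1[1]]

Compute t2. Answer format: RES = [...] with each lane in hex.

RES = [0x8e, 0x4e, 0x4e, 0xa5]

t0 = [0x4e, 0xa5, 0x8e, 0x25]
t1 = [0x4e, 0xa5, 0xa5, 0x25]
t2 = [0x8e, 0x4e, 0x4e, 0xa5]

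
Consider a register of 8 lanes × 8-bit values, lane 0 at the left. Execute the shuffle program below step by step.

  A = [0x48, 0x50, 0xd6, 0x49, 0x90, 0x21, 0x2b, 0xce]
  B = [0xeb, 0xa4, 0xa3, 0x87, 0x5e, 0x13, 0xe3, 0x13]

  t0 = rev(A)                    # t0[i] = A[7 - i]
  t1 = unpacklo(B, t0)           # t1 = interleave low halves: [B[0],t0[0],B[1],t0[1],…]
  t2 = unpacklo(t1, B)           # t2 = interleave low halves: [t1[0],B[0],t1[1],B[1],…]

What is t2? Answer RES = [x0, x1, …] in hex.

RES = [ 0xeb  0xeb  0xce  0xa4  0xa4  0xa3  0x2b  0x87 ]

→ t0 |ce|2b|21|90|49|d6|50|48|
→ t1 |eb|ce|a4|2b|a3|21|87|90|
→ t2 |eb|eb|ce|a4|a4|a3|2b|87|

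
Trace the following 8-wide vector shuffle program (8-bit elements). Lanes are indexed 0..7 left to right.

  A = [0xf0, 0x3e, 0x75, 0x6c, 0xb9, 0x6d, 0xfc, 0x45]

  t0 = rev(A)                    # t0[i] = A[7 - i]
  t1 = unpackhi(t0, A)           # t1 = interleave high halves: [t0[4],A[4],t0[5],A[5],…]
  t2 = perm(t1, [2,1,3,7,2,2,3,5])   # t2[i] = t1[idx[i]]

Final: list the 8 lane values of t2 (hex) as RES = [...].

RES = [0x75, 0xb9, 0x6d, 0x45, 0x75, 0x75, 0x6d, 0xfc]

t0 = [0x45, 0xfc, 0x6d, 0xb9, 0x6c, 0x75, 0x3e, 0xf0]
t1 = [0x6c, 0xb9, 0x75, 0x6d, 0x3e, 0xfc, 0xf0, 0x45]
t2 = [0x75, 0xb9, 0x6d, 0x45, 0x75, 0x75, 0x6d, 0xfc]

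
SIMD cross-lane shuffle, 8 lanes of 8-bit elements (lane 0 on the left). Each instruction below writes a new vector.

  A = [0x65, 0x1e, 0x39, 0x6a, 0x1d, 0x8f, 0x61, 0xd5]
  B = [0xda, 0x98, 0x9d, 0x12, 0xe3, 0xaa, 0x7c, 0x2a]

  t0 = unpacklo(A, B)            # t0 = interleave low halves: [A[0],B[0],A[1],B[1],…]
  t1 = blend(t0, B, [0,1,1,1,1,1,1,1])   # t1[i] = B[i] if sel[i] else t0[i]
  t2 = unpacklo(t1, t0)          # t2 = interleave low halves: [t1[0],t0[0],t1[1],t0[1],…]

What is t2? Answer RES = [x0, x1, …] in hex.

→ t0 |65|da|1e|98|39|9d|6a|12|
→ t1 |65|98|9d|12|e3|aa|7c|2a|
→ t2 |65|65|98|da|9d|1e|12|98|

RES = [0x65, 0x65, 0x98, 0xda, 0x9d, 0x1e, 0x12, 0x98]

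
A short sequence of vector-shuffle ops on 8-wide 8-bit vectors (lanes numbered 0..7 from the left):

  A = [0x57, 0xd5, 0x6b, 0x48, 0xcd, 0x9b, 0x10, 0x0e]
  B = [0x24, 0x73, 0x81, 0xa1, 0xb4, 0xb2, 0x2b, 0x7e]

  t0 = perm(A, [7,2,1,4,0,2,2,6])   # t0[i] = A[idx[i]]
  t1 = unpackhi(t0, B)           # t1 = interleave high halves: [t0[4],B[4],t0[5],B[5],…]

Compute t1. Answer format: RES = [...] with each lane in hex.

RES = [ 0x57  0xb4  0x6b  0xb2  0x6b  0x2b  0x10  0x7e ]

t0 = [0x0e, 0x6b, 0xd5, 0xcd, 0x57, 0x6b, 0x6b, 0x10]
t1 = [0x57, 0xb4, 0x6b, 0xb2, 0x6b, 0x2b, 0x10, 0x7e]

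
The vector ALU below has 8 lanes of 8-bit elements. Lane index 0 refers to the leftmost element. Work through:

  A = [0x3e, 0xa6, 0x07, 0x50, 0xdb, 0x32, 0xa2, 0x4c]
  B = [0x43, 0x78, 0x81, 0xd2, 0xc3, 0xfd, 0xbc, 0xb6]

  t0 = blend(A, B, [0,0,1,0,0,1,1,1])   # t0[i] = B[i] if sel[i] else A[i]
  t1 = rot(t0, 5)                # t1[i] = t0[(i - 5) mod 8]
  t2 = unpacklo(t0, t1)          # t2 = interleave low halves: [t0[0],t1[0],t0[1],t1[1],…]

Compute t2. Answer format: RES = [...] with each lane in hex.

RES = [ 0x3e  0x50  0xa6  0xdb  0x81  0xfd  0x50  0xbc ]

  t0: 3e a6 81 50 db fd bc b6
  t1: 50 db fd bc b6 3e a6 81
  t2: 3e 50 a6 db 81 fd 50 bc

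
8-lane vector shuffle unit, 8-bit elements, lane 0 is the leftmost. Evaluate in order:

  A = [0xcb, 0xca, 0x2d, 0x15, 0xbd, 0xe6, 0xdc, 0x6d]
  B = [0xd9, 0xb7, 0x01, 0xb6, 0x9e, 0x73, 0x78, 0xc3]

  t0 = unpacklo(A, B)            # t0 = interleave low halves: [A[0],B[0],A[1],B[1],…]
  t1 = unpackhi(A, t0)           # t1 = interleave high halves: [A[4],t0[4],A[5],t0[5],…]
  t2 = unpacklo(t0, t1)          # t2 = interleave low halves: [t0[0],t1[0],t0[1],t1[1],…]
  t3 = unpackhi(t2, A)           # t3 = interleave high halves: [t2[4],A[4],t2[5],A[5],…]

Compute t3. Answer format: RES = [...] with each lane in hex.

RES = [ 0xca  0xbd  0xe6  0xe6  0xb7  0xdc  0x01  0x6d ]

  t0: cb d9 ca b7 2d 01 15 b6
  t1: bd 2d e6 01 dc 15 6d b6
  t2: cb bd d9 2d ca e6 b7 01
  t3: ca bd e6 e6 b7 dc 01 6d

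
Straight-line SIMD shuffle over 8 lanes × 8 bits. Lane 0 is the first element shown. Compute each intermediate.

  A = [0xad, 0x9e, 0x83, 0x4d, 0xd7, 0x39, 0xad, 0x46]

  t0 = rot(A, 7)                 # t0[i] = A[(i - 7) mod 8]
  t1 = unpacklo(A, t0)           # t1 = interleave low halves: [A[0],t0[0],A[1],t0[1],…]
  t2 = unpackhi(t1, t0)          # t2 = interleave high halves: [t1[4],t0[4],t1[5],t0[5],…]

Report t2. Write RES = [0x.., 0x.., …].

RES = [0x83, 0x39, 0x4d, 0xad, 0x4d, 0x46, 0xd7, 0xad]

→ t0 |9e|83|4d|d7|39|ad|46|ad|
→ t1 |ad|9e|9e|83|83|4d|4d|d7|
→ t2 |83|39|4d|ad|4d|46|d7|ad|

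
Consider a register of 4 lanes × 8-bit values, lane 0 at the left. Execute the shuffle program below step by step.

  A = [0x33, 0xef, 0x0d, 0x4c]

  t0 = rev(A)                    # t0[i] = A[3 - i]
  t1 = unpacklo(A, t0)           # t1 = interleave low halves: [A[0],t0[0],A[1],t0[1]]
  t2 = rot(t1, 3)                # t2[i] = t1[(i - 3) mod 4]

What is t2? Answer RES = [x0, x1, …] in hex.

→ t0 |4c|0d|ef|33|
→ t1 |33|4c|ef|0d|
→ t2 |4c|ef|0d|33|

RES = [ 0x4c  0xef  0x0d  0x33 ]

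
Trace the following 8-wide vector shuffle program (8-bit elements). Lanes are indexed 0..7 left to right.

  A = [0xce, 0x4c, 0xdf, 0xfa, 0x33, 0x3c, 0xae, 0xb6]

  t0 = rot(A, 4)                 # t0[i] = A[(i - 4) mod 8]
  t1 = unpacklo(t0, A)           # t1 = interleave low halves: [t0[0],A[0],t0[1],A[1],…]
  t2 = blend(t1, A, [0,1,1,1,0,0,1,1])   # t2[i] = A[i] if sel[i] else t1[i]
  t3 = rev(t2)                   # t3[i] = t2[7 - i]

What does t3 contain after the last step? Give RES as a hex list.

t0 = [0x33, 0x3c, 0xae, 0xb6, 0xce, 0x4c, 0xdf, 0xfa]
t1 = [0x33, 0xce, 0x3c, 0x4c, 0xae, 0xdf, 0xb6, 0xfa]
t2 = [0x33, 0x4c, 0xdf, 0xfa, 0xae, 0xdf, 0xae, 0xb6]
t3 = [0xb6, 0xae, 0xdf, 0xae, 0xfa, 0xdf, 0x4c, 0x33]

RES = [0xb6, 0xae, 0xdf, 0xae, 0xfa, 0xdf, 0x4c, 0x33]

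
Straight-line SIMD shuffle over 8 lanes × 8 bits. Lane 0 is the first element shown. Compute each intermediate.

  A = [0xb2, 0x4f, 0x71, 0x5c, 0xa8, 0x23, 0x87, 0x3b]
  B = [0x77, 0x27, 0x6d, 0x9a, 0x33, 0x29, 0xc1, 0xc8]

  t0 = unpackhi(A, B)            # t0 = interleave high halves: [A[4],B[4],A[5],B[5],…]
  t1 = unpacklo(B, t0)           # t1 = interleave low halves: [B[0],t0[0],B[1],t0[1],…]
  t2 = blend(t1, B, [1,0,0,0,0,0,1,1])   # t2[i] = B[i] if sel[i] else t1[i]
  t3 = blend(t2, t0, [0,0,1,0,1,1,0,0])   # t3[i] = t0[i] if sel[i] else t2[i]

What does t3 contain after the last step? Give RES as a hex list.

  t0: a8 33 23 29 87 c1 3b c8
  t1: 77 a8 27 33 6d 23 9a 29
  t2: 77 a8 27 33 6d 23 c1 c8
  t3: 77 a8 23 33 87 c1 c1 c8

RES = [0x77, 0xa8, 0x23, 0x33, 0x87, 0xc1, 0xc1, 0xc8]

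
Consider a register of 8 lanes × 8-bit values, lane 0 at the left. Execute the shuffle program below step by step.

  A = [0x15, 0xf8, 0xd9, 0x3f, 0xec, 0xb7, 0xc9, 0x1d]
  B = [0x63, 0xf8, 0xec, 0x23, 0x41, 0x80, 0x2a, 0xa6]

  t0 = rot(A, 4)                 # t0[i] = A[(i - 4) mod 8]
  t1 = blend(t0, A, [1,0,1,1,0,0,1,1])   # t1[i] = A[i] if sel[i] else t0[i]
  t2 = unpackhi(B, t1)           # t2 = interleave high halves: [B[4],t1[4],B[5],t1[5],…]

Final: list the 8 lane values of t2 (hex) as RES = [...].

  t0: ec b7 c9 1d 15 f8 d9 3f
  t1: 15 b7 d9 3f 15 f8 c9 1d
  t2: 41 15 80 f8 2a c9 a6 1d

RES = [ 0x41  0x15  0x80  0xf8  0x2a  0xc9  0xa6  0x1d ]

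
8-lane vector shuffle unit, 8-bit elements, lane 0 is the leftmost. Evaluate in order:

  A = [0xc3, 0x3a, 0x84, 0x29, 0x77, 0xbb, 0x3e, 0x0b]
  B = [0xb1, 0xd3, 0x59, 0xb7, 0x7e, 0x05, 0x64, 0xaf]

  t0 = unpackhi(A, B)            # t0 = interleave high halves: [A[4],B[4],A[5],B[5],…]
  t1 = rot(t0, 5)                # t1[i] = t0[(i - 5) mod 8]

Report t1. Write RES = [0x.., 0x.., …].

RES = [ 0x05  0x3e  0x64  0x0b  0xaf  0x77  0x7e  0xbb ]

  t0: 77 7e bb 05 3e 64 0b af
  t1: 05 3e 64 0b af 77 7e bb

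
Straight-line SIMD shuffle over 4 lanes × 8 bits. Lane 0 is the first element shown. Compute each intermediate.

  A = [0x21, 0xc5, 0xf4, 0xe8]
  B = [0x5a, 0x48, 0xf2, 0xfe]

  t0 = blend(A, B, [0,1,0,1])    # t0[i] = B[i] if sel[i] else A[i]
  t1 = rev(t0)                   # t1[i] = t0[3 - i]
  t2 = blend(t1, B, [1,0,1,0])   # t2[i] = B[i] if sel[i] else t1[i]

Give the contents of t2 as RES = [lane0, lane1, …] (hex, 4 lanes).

RES = [0x5a, 0xf4, 0xf2, 0x21]

→ t0 |21|48|f4|fe|
→ t1 |fe|f4|48|21|
→ t2 |5a|f4|f2|21|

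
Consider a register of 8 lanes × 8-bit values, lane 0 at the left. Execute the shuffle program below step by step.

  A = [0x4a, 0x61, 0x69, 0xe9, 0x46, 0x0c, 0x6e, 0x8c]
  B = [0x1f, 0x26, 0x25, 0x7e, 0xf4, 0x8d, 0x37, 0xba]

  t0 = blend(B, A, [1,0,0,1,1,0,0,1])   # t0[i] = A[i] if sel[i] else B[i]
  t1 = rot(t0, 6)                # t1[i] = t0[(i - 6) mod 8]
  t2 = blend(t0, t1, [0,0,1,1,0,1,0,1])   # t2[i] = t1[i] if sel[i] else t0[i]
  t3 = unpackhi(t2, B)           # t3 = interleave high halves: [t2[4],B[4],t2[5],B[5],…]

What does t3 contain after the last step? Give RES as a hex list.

RES = [ 0x46  0xf4  0x8c  0x8d  0x37  0x37  0x26  0xba ]

  t0: 4a 26 25 e9 46 8d 37 8c
  t1: 25 e9 46 8d 37 8c 4a 26
  t2: 4a 26 46 8d 46 8c 37 26
  t3: 46 f4 8c 8d 37 37 26 ba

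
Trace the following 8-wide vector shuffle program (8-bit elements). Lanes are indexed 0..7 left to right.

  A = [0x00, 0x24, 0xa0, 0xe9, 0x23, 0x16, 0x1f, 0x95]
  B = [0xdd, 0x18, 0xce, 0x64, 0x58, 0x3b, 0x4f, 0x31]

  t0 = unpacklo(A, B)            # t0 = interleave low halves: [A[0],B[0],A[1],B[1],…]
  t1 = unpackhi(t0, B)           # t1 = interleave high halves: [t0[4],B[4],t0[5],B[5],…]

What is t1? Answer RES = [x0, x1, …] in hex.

RES = [0xa0, 0x58, 0xce, 0x3b, 0xe9, 0x4f, 0x64, 0x31]

→ t0 |00|dd|24|18|a0|ce|e9|64|
→ t1 |a0|58|ce|3b|e9|4f|64|31|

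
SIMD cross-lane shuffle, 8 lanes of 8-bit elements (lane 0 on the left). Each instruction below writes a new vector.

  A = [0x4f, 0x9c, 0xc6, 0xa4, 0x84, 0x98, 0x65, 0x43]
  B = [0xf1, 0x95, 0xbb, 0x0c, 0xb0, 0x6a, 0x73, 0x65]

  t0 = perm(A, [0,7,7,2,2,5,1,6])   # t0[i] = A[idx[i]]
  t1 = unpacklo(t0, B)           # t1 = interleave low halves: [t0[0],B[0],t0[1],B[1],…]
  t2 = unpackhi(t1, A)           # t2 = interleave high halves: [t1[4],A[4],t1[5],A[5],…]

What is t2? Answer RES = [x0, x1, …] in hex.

  t0: 4f 43 43 c6 c6 98 9c 65
  t1: 4f f1 43 95 43 bb c6 0c
  t2: 43 84 bb 98 c6 65 0c 43

RES = [ 0x43  0x84  0xbb  0x98  0xc6  0x65  0x0c  0x43 ]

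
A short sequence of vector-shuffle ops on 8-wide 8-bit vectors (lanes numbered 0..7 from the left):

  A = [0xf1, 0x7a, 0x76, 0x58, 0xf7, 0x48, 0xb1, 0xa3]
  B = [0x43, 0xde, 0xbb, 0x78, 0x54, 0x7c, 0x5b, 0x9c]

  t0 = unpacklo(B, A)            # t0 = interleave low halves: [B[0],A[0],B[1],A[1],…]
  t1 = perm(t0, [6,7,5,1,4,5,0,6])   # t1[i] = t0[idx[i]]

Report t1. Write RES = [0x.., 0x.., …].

  t0: 43 f1 de 7a bb 76 78 58
  t1: 78 58 76 f1 bb 76 43 78

RES = [ 0x78  0x58  0x76  0xf1  0xbb  0x76  0x43  0x78 ]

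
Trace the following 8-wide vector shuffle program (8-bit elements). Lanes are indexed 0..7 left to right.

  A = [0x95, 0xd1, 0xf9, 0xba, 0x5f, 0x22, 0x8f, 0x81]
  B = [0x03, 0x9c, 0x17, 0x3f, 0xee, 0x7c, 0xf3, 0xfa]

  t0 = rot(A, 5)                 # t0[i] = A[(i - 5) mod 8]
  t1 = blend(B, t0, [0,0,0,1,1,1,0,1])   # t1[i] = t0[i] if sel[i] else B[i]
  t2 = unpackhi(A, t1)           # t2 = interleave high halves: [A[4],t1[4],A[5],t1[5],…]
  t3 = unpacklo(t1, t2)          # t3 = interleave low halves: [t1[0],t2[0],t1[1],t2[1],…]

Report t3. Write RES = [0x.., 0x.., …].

RES = [ 0x03  0x5f  0x9c  0x81  0x17  0x22  0x8f  0x95 ]

→ t0 |ba|5f|22|8f|81|95|d1|f9|
→ t1 |03|9c|17|8f|81|95|f3|f9|
→ t2 |5f|81|22|95|8f|f3|81|f9|
→ t3 |03|5f|9c|81|17|22|8f|95|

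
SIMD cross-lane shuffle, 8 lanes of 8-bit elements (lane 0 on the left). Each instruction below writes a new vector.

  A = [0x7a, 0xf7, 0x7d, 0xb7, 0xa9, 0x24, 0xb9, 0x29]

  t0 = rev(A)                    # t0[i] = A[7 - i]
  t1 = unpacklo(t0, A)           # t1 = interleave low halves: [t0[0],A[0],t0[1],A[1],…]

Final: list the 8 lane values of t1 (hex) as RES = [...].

RES = [ 0x29  0x7a  0xb9  0xf7  0x24  0x7d  0xa9  0xb7 ]

→ t0 |29|b9|24|a9|b7|7d|f7|7a|
→ t1 |29|7a|b9|f7|24|7d|a9|b7|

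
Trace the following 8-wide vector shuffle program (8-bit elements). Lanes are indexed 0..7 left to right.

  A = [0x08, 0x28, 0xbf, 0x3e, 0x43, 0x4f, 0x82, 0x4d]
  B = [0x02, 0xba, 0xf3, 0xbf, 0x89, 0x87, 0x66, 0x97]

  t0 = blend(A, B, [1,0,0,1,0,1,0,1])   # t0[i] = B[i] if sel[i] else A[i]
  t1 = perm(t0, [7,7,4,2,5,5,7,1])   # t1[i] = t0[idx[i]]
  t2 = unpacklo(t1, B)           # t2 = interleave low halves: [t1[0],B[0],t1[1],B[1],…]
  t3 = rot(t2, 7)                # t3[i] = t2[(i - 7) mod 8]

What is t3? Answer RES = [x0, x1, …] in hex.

RES = [0x02, 0x97, 0xba, 0x43, 0xf3, 0xbf, 0xbf, 0x97]

t0 = [0x02, 0x28, 0xbf, 0xbf, 0x43, 0x87, 0x82, 0x97]
t1 = [0x97, 0x97, 0x43, 0xbf, 0x87, 0x87, 0x97, 0x28]
t2 = [0x97, 0x02, 0x97, 0xba, 0x43, 0xf3, 0xbf, 0xbf]
t3 = [0x02, 0x97, 0xba, 0x43, 0xf3, 0xbf, 0xbf, 0x97]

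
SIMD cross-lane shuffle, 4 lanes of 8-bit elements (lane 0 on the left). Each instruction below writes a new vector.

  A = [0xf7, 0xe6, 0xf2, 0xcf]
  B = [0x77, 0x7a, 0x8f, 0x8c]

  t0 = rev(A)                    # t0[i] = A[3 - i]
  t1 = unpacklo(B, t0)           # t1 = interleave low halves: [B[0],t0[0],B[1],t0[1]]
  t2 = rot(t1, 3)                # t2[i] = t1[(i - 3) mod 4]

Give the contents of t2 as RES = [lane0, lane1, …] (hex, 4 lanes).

RES = [0xcf, 0x7a, 0xf2, 0x77]

→ t0 |cf|f2|e6|f7|
→ t1 |77|cf|7a|f2|
→ t2 |cf|7a|f2|77|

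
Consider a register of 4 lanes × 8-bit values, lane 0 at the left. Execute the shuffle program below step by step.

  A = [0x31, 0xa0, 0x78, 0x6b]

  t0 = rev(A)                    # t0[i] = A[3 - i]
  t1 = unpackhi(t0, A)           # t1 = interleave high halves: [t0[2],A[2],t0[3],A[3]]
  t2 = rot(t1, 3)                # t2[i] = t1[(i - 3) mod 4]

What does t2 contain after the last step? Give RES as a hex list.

→ t0 |6b|78|a0|31|
→ t1 |a0|78|31|6b|
→ t2 |78|31|6b|a0|

RES = [0x78, 0x31, 0x6b, 0xa0]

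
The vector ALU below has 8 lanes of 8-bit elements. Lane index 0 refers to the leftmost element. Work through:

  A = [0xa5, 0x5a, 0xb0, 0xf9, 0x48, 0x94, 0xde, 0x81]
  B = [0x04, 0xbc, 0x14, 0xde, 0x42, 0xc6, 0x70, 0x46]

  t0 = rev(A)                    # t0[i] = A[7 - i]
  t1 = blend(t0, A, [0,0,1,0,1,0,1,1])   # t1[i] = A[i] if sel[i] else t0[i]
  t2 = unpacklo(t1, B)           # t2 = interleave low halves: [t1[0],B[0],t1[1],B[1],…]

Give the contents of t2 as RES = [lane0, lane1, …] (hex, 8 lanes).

  t0: 81 de 94 48 f9 b0 5a a5
  t1: 81 de b0 48 48 b0 de 81
  t2: 81 04 de bc b0 14 48 de

RES = [ 0x81  0x04  0xde  0xbc  0xb0  0x14  0x48  0xde ]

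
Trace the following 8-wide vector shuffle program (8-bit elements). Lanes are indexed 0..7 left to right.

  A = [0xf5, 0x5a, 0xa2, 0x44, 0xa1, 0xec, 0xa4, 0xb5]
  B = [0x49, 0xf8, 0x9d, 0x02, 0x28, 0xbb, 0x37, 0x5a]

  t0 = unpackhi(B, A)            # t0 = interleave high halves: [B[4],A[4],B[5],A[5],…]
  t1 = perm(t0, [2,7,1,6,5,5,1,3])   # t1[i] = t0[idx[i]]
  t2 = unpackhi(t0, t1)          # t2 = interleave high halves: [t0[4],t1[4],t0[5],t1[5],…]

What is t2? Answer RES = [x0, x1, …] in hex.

RES = [ 0x37  0xa4  0xa4  0xa4  0x5a  0xa1  0xb5  0xec ]

t0 = [0x28, 0xa1, 0xbb, 0xec, 0x37, 0xa4, 0x5a, 0xb5]
t1 = [0xbb, 0xb5, 0xa1, 0x5a, 0xa4, 0xa4, 0xa1, 0xec]
t2 = [0x37, 0xa4, 0xa4, 0xa4, 0x5a, 0xa1, 0xb5, 0xec]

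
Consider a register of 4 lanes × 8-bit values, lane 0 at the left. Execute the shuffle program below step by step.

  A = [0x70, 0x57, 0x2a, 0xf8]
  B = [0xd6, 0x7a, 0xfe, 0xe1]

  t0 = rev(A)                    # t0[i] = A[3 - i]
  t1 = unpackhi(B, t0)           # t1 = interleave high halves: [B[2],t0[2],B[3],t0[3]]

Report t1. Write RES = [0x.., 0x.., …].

RES = [ 0xfe  0x57  0xe1  0x70 ]

  t0: f8 2a 57 70
  t1: fe 57 e1 70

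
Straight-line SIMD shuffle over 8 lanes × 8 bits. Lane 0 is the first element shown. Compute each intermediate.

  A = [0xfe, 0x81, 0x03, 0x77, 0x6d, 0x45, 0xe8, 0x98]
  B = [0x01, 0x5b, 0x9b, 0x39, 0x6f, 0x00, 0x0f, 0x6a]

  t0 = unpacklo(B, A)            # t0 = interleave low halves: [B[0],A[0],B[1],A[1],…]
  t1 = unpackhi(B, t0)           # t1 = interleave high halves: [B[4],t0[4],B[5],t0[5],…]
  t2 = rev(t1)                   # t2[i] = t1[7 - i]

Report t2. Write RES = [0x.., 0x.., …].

RES = [0x77, 0x6a, 0x39, 0x0f, 0x03, 0x00, 0x9b, 0x6f]

  t0: 01 fe 5b 81 9b 03 39 77
  t1: 6f 9b 00 03 0f 39 6a 77
  t2: 77 6a 39 0f 03 00 9b 6f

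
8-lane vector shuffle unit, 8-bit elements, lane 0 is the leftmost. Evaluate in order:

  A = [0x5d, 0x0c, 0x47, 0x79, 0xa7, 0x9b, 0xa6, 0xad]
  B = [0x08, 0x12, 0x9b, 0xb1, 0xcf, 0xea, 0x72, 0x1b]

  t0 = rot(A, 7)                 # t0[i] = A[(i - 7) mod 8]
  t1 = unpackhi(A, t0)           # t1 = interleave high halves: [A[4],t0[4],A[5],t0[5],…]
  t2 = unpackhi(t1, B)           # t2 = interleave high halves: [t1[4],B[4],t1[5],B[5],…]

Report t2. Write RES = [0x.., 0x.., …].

RES = [0xa6, 0xcf, 0xad, 0xea, 0xad, 0x72, 0x5d, 0x1b]

  t0: 0c 47 79 a7 9b a6 ad 5d
  t1: a7 9b 9b a6 a6 ad ad 5d
  t2: a6 cf ad ea ad 72 5d 1b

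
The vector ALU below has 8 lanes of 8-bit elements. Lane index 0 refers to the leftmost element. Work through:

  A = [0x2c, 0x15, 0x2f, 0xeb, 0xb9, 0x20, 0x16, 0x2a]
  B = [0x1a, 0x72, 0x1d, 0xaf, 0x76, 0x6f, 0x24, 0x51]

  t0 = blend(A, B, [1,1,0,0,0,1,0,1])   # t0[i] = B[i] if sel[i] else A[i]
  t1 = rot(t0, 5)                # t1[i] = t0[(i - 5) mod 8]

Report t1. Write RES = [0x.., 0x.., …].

RES = [0xeb, 0xb9, 0x6f, 0x16, 0x51, 0x1a, 0x72, 0x2f]

t0 = [0x1a, 0x72, 0x2f, 0xeb, 0xb9, 0x6f, 0x16, 0x51]
t1 = [0xeb, 0xb9, 0x6f, 0x16, 0x51, 0x1a, 0x72, 0x2f]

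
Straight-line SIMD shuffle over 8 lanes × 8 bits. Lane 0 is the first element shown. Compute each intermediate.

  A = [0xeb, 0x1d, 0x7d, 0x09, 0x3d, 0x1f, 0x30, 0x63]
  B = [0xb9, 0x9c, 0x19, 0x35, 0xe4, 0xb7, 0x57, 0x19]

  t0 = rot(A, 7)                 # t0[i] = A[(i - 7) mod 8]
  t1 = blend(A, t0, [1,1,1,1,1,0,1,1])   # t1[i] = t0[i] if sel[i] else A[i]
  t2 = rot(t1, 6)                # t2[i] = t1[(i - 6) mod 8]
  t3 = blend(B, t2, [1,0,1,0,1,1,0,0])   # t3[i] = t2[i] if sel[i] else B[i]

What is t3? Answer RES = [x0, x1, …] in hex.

RES = [ 0x09  0x9c  0x1f  0x35  0x63  0xeb  0x57  0x19 ]

t0 = [0x1d, 0x7d, 0x09, 0x3d, 0x1f, 0x30, 0x63, 0xeb]
t1 = [0x1d, 0x7d, 0x09, 0x3d, 0x1f, 0x1f, 0x63, 0xeb]
t2 = [0x09, 0x3d, 0x1f, 0x1f, 0x63, 0xeb, 0x1d, 0x7d]
t3 = [0x09, 0x9c, 0x1f, 0x35, 0x63, 0xeb, 0x57, 0x19]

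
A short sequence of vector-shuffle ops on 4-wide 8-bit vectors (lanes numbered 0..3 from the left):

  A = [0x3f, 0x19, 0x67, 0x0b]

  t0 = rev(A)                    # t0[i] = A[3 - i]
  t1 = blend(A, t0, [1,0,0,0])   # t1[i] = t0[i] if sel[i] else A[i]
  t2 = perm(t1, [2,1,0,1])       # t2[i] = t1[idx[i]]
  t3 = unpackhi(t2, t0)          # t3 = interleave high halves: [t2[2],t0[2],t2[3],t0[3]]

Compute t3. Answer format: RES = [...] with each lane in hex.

  t0: 0b 67 19 3f
  t1: 0b 19 67 0b
  t2: 67 19 0b 19
  t3: 0b 19 19 3f

RES = [0x0b, 0x19, 0x19, 0x3f]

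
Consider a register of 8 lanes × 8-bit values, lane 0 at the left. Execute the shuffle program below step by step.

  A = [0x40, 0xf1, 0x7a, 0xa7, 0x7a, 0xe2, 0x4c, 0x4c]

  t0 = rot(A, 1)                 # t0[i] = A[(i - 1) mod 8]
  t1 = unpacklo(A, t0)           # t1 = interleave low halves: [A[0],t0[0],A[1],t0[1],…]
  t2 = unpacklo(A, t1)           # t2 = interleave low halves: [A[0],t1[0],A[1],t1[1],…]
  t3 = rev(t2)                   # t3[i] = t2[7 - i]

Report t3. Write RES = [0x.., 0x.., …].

RES = [0x40, 0xa7, 0xf1, 0x7a, 0x4c, 0xf1, 0x40, 0x40]

  t0: 4c 40 f1 7a a7 7a e2 4c
  t1: 40 4c f1 40 7a f1 a7 7a
  t2: 40 40 f1 4c 7a f1 a7 40
  t3: 40 a7 f1 7a 4c f1 40 40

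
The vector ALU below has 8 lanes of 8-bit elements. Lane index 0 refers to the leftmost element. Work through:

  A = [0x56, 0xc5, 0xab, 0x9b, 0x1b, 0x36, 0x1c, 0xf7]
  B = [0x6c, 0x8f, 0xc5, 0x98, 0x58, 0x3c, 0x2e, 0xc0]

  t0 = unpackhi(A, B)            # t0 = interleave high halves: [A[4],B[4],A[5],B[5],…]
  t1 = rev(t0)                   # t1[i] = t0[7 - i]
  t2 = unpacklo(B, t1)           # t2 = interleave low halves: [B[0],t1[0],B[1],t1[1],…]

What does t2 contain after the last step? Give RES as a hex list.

t0 = [0x1b, 0x58, 0x36, 0x3c, 0x1c, 0x2e, 0xf7, 0xc0]
t1 = [0xc0, 0xf7, 0x2e, 0x1c, 0x3c, 0x36, 0x58, 0x1b]
t2 = [0x6c, 0xc0, 0x8f, 0xf7, 0xc5, 0x2e, 0x98, 0x1c]

RES = [ 0x6c  0xc0  0x8f  0xf7  0xc5  0x2e  0x98  0x1c ]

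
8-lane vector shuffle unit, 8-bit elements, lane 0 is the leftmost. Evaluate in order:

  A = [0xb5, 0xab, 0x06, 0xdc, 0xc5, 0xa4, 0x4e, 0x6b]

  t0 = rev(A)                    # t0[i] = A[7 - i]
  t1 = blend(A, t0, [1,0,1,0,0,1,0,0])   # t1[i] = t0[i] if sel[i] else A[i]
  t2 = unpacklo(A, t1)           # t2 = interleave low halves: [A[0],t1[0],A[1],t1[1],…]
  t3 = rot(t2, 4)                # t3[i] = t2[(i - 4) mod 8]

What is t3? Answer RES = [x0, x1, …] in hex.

RES = [ 0x06  0xa4  0xdc  0xdc  0xb5  0x6b  0xab  0xab ]

t0 = [0x6b, 0x4e, 0xa4, 0xc5, 0xdc, 0x06, 0xab, 0xb5]
t1 = [0x6b, 0xab, 0xa4, 0xdc, 0xc5, 0x06, 0x4e, 0x6b]
t2 = [0xb5, 0x6b, 0xab, 0xab, 0x06, 0xa4, 0xdc, 0xdc]
t3 = [0x06, 0xa4, 0xdc, 0xdc, 0xb5, 0x6b, 0xab, 0xab]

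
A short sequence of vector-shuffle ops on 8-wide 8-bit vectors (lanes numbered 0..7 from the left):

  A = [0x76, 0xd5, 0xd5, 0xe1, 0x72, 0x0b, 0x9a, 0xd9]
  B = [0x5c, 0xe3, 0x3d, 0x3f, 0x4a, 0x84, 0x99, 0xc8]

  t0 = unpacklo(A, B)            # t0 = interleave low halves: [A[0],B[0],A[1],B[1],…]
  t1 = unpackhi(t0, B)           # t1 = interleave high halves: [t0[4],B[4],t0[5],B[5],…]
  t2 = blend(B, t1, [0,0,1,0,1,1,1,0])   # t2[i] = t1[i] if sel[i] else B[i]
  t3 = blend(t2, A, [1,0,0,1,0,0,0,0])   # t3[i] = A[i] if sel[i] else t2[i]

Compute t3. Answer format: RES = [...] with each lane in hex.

RES = [ 0x76  0xe3  0x3d  0xe1  0xe1  0x99  0x3f  0xc8 ]

→ t0 |76|5c|d5|e3|d5|3d|e1|3f|
→ t1 |d5|4a|3d|84|e1|99|3f|c8|
→ t2 |5c|e3|3d|3f|e1|99|3f|c8|
→ t3 |76|e3|3d|e1|e1|99|3f|c8|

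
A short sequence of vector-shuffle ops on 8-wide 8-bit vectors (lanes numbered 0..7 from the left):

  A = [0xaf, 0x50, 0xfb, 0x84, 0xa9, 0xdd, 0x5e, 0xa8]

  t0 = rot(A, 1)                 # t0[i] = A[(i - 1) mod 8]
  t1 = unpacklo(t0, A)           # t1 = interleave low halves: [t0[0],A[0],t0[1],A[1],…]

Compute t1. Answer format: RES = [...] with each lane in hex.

t0 = [0xa8, 0xaf, 0x50, 0xfb, 0x84, 0xa9, 0xdd, 0x5e]
t1 = [0xa8, 0xaf, 0xaf, 0x50, 0x50, 0xfb, 0xfb, 0x84]

RES = [ 0xa8  0xaf  0xaf  0x50  0x50  0xfb  0xfb  0x84 ]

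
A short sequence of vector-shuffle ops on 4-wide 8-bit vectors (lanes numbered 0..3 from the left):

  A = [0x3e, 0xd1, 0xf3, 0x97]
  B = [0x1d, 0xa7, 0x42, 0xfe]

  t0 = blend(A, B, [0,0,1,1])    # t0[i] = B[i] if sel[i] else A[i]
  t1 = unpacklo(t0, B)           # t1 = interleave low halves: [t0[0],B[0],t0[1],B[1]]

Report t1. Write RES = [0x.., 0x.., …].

t0 = [0x3e, 0xd1, 0x42, 0xfe]
t1 = [0x3e, 0x1d, 0xd1, 0xa7]

RES = [0x3e, 0x1d, 0xd1, 0xa7]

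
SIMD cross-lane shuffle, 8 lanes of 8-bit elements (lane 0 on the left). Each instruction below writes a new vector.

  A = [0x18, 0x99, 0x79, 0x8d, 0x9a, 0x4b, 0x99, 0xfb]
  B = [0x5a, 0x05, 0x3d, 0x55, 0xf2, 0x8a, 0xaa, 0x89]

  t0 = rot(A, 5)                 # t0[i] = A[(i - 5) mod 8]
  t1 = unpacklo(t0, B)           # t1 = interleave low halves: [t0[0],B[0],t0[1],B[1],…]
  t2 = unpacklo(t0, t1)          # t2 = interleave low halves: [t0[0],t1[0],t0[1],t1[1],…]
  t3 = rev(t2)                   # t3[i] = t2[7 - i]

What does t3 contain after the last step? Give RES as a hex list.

RES = [0x05, 0x99, 0x9a, 0x4b, 0x5a, 0x9a, 0x8d, 0x8d]

→ t0 |8d|9a|4b|99|fb|18|99|79|
→ t1 |8d|5a|9a|05|4b|3d|99|55|
→ t2 |8d|8d|9a|5a|4b|9a|99|05|
→ t3 |05|99|9a|4b|5a|9a|8d|8d|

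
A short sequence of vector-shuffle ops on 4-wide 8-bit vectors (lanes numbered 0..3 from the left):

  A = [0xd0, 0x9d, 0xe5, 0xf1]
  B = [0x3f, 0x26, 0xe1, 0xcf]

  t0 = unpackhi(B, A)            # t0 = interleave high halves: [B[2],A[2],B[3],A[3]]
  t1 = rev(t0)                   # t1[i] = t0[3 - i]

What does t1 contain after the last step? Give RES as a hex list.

t0 = [0xe1, 0xe5, 0xcf, 0xf1]
t1 = [0xf1, 0xcf, 0xe5, 0xe1]

RES = [ 0xf1  0xcf  0xe5  0xe1 ]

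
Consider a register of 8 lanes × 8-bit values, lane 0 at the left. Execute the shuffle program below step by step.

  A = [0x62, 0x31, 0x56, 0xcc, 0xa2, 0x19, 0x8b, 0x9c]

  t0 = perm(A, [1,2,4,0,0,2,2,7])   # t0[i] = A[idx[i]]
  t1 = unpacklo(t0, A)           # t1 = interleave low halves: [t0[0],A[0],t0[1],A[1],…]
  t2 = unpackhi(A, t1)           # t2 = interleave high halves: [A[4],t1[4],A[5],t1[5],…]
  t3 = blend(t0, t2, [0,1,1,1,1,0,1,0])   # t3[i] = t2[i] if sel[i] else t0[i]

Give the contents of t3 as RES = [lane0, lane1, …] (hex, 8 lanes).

t0 = [0x31, 0x56, 0xa2, 0x62, 0x62, 0x56, 0x56, 0x9c]
t1 = [0x31, 0x62, 0x56, 0x31, 0xa2, 0x56, 0x62, 0xcc]
t2 = [0xa2, 0xa2, 0x19, 0x56, 0x8b, 0x62, 0x9c, 0xcc]
t3 = [0x31, 0xa2, 0x19, 0x56, 0x8b, 0x56, 0x9c, 0x9c]

RES = [ 0x31  0xa2  0x19  0x56  0x8b  0x56  0x9c  0x9c ]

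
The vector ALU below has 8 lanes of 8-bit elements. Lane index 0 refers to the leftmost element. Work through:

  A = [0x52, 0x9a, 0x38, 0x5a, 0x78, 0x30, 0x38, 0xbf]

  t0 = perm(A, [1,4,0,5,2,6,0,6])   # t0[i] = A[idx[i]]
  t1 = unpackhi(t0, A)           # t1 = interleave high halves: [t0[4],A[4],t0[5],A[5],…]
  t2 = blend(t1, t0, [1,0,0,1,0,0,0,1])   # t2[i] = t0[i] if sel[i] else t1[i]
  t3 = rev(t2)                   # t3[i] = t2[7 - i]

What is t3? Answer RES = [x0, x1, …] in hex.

→ t0 |9a|78|52|30|38|38|52|38|
→ t1 |38|78|38|30|52|38|38|bf|
→ t2 |9a|78|38|30|52|38|38|38|
→ t3 |38|38|38|52|30|38|78|9a|

RES = [0x38, 0x38, 0x38, 0x52, 0x30, 0x38, 0x78, 0x9a]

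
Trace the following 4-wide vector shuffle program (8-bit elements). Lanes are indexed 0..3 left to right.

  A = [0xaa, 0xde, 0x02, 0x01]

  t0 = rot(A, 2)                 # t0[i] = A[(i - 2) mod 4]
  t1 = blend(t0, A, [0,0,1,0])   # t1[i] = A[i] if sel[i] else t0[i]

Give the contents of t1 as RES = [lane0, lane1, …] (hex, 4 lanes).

RES = [ 0x02  0x01  0x02  0xde ]

→ t0 |02|01|aa|de|
→ t1 |02|01|02|de|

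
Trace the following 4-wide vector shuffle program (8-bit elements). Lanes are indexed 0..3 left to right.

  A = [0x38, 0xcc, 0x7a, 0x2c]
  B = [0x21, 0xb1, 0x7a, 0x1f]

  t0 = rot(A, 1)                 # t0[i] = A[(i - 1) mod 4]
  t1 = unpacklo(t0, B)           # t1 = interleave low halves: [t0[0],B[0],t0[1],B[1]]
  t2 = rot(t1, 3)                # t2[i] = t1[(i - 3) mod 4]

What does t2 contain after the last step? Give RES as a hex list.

RES = [0x21, 0x38, 0xb1, 0x2c]

t0 = [0x2c, 0x38, 0xcc, 0x7a]
t1 = [0x2c, 0x21, 0x38, 0xb1]
t2 = [0x21, 0x38, 0xb1, 0x2c]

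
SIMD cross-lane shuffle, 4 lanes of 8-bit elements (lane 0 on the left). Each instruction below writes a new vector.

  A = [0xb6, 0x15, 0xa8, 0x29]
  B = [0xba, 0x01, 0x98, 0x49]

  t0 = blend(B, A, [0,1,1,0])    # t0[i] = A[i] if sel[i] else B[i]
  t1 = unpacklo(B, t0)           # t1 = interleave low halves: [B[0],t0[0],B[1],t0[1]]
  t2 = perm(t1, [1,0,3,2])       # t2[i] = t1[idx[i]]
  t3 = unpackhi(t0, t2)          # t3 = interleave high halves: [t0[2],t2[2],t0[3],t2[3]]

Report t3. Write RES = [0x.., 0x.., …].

RES = [0xa8, 0x15, 0x49, 0x01]

t0 = [0xba, 0x15, 0xa8, 0x49]
t1 = [0xba, 0xba, 0x01, 0x15]
t2 = [0xba, 0xba, 0x15, 0x01]
t3 = [0xa8, 0x15, 0x49, 0x01]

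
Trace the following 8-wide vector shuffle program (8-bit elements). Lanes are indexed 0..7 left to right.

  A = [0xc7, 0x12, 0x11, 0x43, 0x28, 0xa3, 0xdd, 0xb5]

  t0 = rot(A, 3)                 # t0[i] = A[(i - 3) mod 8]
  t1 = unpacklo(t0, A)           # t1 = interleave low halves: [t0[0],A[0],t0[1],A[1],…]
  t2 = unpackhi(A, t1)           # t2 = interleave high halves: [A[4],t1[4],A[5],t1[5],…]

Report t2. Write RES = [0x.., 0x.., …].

→ t0 |a3|dd|b5|c7|12|11|43|28|
→ t1 |a3|c7|dd|12|b5|11|c7|43|
→ t2 |28|b5|a3|11|dd|c7|b5|43|

RES = [0x28, 0xb5, 0xa3, 0x11, 0xdd, 0xc7, 0xb5, 0x43]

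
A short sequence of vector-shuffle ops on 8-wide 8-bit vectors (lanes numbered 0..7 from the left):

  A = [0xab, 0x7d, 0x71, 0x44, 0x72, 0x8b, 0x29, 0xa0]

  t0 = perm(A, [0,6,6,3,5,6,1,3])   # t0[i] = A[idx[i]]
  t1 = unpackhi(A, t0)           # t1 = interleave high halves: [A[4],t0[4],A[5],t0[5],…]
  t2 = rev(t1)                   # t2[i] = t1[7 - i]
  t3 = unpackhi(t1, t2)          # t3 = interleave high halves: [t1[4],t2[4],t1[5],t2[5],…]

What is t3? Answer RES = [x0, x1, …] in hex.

  t0: ab 29 29 44 8b 29 7d 44
  t1: 72 8b 8b 29 29 7d a0 44
  t2: 44 a0 7d 29 29 8b 8b 72
  t3: 29 29 7d 8b a0 8b 44 72

RES = [0x29, 0x29, 0x7d, 0x8b, 0xa0, 0x8b, 0x44, 0x72]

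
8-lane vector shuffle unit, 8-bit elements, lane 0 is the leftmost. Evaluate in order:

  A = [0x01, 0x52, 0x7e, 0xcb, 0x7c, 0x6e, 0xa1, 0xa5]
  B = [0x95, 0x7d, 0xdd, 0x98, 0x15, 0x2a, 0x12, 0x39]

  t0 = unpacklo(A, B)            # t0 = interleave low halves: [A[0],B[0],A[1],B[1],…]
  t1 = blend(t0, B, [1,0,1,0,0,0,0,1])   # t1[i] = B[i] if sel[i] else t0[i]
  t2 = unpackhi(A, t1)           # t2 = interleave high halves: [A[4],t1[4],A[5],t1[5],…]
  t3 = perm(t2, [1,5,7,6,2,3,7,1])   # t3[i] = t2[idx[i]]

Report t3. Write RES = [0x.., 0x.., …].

  t0: 01 95 52 7d 7e dd cb 98
  t1: 95 95 dd 7d 7e dd cb 39
  t2: 7c 7e 6e dd a1 cb a5 39
  t3: 7e cb 39 a5 6e dd 39 7e

RES = [0x7e, 0xcb, 0x39, 0xa5, 0x6e, 0xdd, 0x39, 0x7e]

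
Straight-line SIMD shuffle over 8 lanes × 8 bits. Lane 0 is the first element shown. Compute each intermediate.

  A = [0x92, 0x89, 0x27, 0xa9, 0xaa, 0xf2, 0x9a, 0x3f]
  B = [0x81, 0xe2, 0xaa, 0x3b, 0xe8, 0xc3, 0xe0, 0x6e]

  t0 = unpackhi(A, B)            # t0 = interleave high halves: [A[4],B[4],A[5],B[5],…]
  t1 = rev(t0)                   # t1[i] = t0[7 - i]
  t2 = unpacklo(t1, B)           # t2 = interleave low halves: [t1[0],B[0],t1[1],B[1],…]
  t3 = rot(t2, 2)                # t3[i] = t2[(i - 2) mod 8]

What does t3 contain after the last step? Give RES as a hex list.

→ t0 |aa|e8|f2|c3|9a|e0|3f|6e|
→ t1 |6e|3f|e0|9a|c3|f2|e8|aa|
→ t2 |6e|81|3f|e2|e0|aa|9a|3b|
→ t3 |9a|3b|6e|81|3f|e2|e0|aa|

RES = [0x9a, 0x3b, 0x6e, 0x81, 0x3f, 0xe2, 0xe0, 0xaa]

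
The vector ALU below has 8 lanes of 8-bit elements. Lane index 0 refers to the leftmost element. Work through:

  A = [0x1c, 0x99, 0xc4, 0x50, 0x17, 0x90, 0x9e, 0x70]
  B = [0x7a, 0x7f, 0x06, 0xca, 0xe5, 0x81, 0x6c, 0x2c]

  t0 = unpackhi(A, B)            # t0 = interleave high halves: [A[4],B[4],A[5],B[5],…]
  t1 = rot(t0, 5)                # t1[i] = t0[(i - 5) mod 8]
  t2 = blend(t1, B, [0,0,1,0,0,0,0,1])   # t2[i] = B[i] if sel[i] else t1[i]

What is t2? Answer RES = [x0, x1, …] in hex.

RES = [0x81, 0x9e, 0x06, 0x70, 0x2c, 0x17, 0xe5, 0x2c]

→ t0 |17|e5|90|81|9e|6c|70|2c|
→ t1 |81|9e|6c|70|2c|17|e5|90|
→ t2 |81|9e|06|70|2c|17|e5|2c|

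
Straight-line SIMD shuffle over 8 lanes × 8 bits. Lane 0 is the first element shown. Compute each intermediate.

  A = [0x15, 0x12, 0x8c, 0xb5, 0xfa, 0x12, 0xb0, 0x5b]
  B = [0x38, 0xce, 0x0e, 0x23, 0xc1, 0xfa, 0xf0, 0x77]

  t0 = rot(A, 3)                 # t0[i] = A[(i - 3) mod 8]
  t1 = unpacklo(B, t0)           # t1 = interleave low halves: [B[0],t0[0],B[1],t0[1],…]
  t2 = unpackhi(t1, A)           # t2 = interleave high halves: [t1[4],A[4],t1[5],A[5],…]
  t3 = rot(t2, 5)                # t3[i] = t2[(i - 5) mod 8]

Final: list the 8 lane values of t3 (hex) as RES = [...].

t0 = [0x12, 0xb0, 0x5b, 0x15, 0x12, 0x8c, 0xb5, 0xfa]
t1 = [0x38, 0x12, 0xce, 0xb0, 0x0e, 0x5b, 0x23, 0x15]
t2 = [0x0e, 0xfa, 0x5b, 0x12, 0x23, 0xb0, 0x15, 0x5b]
t3 = [0x12, 0x23, 0xb0, 0x15, 0x5b, 0x0e, 0xfa, 0x5b]

RES = [0x12, 0x23, 0xb0, 0x15, 0x5b, 0x0e, 0xfa, 0x5b]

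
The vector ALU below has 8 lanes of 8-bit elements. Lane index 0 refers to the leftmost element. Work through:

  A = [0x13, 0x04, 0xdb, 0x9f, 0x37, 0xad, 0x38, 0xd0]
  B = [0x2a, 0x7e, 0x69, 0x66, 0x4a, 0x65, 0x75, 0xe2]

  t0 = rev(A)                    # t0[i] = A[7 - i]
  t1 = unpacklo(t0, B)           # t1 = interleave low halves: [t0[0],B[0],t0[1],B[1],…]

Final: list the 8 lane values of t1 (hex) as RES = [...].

t0 = [0xd0, 0x38, 0xad, 0x37, 0x9f, 0xdb, 0x04, 0x13]
t1 = [0xd0, 0x2a, 0x38, 0x7e, 0xad, 0x69, 0x37, 0x66]

RES = [0xd0, 0x2a, 0x38, 0x7e, 0xad, 0x69, 0x37, 0x66]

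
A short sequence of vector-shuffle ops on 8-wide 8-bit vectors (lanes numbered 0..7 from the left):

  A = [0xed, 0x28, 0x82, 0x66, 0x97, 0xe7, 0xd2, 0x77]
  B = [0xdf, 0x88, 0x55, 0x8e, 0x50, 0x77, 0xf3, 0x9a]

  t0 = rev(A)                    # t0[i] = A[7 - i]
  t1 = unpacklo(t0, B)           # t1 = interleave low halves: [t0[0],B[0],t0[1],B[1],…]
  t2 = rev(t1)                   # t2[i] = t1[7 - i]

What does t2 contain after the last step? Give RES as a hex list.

t0 = [0x77, 0xd2, 0xe7, 0x97, 0x66, 0x82, 0x28, 0xed]
t1 = [0x77, 0xdf, 0xd2, 0x88, 0xe7, 0x55, 0x97, 0x8e]
t2 = [0x8e, 0x97, 0x55, 0xe7, 0x88, 0xd2, 0xdf, 0x77]

RES = [0x8e, 0x97, 0x55, 0xe7, 0x88, 0xd2, 0xdf, 0x77]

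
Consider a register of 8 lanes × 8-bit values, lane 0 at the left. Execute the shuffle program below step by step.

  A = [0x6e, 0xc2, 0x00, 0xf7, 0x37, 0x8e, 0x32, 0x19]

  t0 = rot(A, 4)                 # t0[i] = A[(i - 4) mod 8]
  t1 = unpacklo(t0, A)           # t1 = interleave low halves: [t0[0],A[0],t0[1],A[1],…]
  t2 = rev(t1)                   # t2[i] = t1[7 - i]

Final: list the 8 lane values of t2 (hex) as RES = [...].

→ t0 |37|8e|32|19|6e|c2|00|f7|
→ t1 |37|6e|8e|c2|32|00|19|f7|
→ t2 |f7|19|00|32|c2|8e|6e|37|

RES = [0xf7, 0x19, 0x00, 0x32, 0xc2, 0x8e, 0x6e, 0x37]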